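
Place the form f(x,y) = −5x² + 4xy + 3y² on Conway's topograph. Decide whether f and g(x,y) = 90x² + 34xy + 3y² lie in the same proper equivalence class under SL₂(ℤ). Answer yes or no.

D₁ = 76, D₂ = 76
river cycle of f (length 6): (3, 8, -1), (-1, 8, 3), (3, 4, -5), (-5, 6, 2), (2, 6, -5), (-5, 4, 3)
river cycle of g (length 6): (3, 8, -1), (-1, 8, 3), (3, 4, -5), (-5, 6, 2), (2, 6, -5), (-5, 4, 3)
cycles coincide ⇒ equivalent

yes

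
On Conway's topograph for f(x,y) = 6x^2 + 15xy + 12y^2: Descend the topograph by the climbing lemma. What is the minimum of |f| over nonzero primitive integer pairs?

translate: b→3 (≡15 mod 12), so (6,15,12)→(6,3,3)
flip: (6,3,3)→(3,-3,6)
translate: b→3 (≡-3 mod 6), so (3,-3,6)→(3,3,6)
reduced (well bottom): (3,3,6) with a≤c, −a<b≤a
well minimum = a = 3

3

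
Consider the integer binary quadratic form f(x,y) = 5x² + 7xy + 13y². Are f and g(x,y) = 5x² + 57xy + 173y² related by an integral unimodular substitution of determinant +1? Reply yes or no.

D₁ = -211, D₂ = -211
f: translate: b→-3 (≡7 mod 10), so (5,7,13)→(5,-3,11)
f: reduced (well bottom): (5,-3,11) with a≤c, −a<b≤a
g: translate: b→-3 (≡57 mod 10), so (5,57,173)→(5,-3,11)
g: reduced (well bottom): (5,-3,11) with a≤c, −a<b≤a
reduced forms (5, -3, 11) vs (5, -3, 11) ⇒ equivalent

yes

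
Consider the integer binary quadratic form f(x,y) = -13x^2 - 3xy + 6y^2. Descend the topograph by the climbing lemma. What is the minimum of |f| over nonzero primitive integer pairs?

descent: ρ → (6,15,-4)  [lands on river]
river: ρ → (-4,17,2)
river: ρ → (2,15,-12)
river: ρ → (-12,9,5)
river: ρ → (5,11,-10)
river: ρ → (-10,9,6)
closes: descent 1, river 6
min |a| on river = 2

2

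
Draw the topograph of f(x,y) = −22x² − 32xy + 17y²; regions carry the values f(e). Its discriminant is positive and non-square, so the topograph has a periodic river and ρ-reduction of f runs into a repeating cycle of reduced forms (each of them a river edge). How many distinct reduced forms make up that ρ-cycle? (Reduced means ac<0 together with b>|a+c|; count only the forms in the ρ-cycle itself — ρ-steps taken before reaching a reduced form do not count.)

D = 2520, ⌊√D⌋ = 50
descent: ρ → (17,32,-22)  [lands on river]
river: ρ → (-22,12,27)
river: ρ → (27,42,-7)
river: ρ → (-7,42,27)
river: ρ → (27,12,-22)
river: ρ → (-22,32,17)
river: ρ → (17,36,-18)
river: ρ → (-18,36,17)
ρ-cycle length = 8 (tail of 1 descent step not counted)

8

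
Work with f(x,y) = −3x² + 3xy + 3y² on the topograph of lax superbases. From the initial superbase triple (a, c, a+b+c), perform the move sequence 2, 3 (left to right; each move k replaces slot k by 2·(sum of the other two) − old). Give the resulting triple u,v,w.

start (-3,3,3) = (f(1,0),f(0,1),f(1,1))
replace slot 2: 2·((-3)+3) − 3 = -3 → (-3,-3,3)
replace slot 3: 2·((-3)+(-3)) − 3 = -15 → (-3,-3,-15)

-3,-3,-15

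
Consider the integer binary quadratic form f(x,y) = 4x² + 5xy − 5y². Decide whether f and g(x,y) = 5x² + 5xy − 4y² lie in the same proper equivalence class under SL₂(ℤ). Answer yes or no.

D₁ = 105, D₂ = 105
river cycle of f (length 6): (-5, 5, 4), (4, 3, -6), (-6, 9, 1), (1, 9, -6), (-6, 3, 4), (4, 5, -5)
river cycle of g (length 6): (-4, 3, 6), (6, 9, -1), (-1, 9, 6), (6, 3, -4), (-4, 5, 5), (5, 5, -4)
cycles differ ⇒ inequivalent

no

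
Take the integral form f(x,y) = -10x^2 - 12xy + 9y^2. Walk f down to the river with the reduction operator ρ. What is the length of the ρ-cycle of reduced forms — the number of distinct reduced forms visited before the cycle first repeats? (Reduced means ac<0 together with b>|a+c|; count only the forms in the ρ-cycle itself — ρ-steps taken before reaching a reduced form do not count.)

D = 504, ⌊√D⌋ = 22
descent: ρ → (9,12,-10)  [lands on river]
river: ρ → (-10,8,11)
river: ρ → (11,14,-7)
river: ρ → (-7,14,11)
river: ρ → (11,8,-10)
river: ρ → (-10,12,9)
river: ρ → (9,6,-13)
river: ρ → (-13,20,2)
river: ρ → (2,20,-13)
river: ρ → (-13,6,9)
ρ-cycle length = 10 (tail of 1 descent step not counted)

10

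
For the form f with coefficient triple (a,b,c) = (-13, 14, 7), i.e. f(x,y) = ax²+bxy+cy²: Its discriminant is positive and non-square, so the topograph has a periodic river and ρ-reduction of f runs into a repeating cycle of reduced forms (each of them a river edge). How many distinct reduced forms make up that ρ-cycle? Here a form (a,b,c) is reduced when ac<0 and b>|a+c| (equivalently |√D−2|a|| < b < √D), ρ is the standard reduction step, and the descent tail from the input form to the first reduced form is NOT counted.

D = 560, ⌊√D⌋ = 23
river: ρ → (7,14,-13)
river: ρ → (-13,12,8)
river: ρ → (8,20,-5)
river: ρ → (-5,20,8)
river: ρ → (8,12,-13)
river: ρ → (-13,14,7)
ρ-cycle length = 6 (tail of 0 descent steps not counted)

6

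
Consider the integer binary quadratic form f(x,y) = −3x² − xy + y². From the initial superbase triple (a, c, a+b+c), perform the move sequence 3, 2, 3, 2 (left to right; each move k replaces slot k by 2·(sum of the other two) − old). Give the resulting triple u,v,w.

start (-3,1,-3) = (f(1,0),f(0,1),f(1,1))
replace slot 3: 2·((-3)+1) − (-3) = -1 → (-3,1,-1)
replace slot 2: 2·((-3)+(-1)) − 1 = -9 → (-3,-9,-1)
replace slot 3: 2·((-3)+(-9)) − (-1) = -23 → (-3,-9,-23)
replace slot 2: 2·((-3)+(-23)) − (-9) = -43 → (-3,-43,-23)

-3,-43,-23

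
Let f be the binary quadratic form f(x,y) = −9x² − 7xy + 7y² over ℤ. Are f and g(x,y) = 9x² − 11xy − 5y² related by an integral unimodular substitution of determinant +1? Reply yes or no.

D₁ = 301, D₂ = 301
river cycle of f (length 10): (7, 7, -9), (-9, 11, 5), (5, 9, -11), (-11, 13, 3), (3, 17, -1), (-1, 17, 3), (3, 13, -11), (-11, 9, 5), (5, 11, -9), (-9, 7, 7)
river cycle of g (length 10): (-5, 11, 9), (9, 7, -7), (-7, 7, 9), (9, 11, -5), (-5, 9, 11), (11, 13, -3), (-3, 17, 1), (1, 17, -3), (-3, 13, 11), (11, 9, -5)
cycles differ ⇒ inequivalent

no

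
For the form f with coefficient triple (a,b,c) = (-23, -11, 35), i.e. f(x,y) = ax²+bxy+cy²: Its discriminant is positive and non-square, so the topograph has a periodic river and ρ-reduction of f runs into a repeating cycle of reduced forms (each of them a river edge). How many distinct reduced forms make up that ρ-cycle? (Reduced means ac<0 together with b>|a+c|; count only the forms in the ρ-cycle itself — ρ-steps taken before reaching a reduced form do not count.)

D = 3341, ⌊√D⌋ = 57
descent: ρ → (35,11,-23)
descent: ρ → (-23,35,23)  [lands on river]
river: ρ → (23,57,-1)
river: ρ → (-1,57,23)
river: ρ → (23,35,-23)
river: ρ → (-23,57,1)
river: ρ → (1,57,-23)
ρ-cycle length = 6 (tail of 2 descent steps not counted)

6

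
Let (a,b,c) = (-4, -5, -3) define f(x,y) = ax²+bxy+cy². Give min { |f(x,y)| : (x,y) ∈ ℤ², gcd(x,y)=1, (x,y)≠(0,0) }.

translate: b→-3 (≡5 mod 8), so (4,5,3)→(4,-3,2)
flip: (4,-3,2)→(2,3,4)
translate: b→-1 (≡3 mod 4), so (2,3,4)→(2,-1,3)
reduced (well bottom): (2,-1,3) with a≤c, −a<b≤a
well minimum |f| = |-2| = 2 (negative-definite)

2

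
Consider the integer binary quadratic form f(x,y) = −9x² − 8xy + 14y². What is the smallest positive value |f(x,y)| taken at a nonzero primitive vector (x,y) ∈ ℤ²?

descent: ρ → (14,8,-9)  [lands on river]
river: ρ → (-9,10,13)
river: ρ → (13,16,-6)
river: ρ → (-6,20,7)
river: ρ → (7,22,-3)
river: ρ → (-3,20,14)
closes: descent 1, river 6
min |a| on river = 3

3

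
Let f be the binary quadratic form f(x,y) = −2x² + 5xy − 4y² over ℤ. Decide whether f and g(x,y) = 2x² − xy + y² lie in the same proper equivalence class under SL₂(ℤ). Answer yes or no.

D₁ = -7, D₂ = -7
f is negative-definite; reduce −f:
−f: translate: b→-1 (≡-5 mod 4), so (2,-5,4)→(2,-1,1)
−f: flip: (2,-1,1)→(1,1,2)
−f: reduced (well bottom): (1,1,2) with a≤c, −a<b≤a
flip sign back: reduced form of f is (-1,-1,-2)
g: flip: (2,-1,1)→(1,1,2)
g: reduced (well bottom): (1,1,2) with a≤c, −a<b≤a
reduced forms (-1, -1, -2) vs (1, 1, 2) ⇒ inequivalent

no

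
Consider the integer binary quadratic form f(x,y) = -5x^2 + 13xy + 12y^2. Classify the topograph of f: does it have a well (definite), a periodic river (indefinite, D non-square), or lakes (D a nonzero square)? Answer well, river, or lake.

D = b²−4ac = 13² − 4·(-5)·12 = 409
D > 0 non-square ⇒ indefinite ⇒ periodic river

river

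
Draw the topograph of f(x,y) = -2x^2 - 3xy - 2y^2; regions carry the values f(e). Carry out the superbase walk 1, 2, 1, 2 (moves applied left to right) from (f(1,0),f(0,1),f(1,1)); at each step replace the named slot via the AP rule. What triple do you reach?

start (-2,-2,-7) = (f(1,0),f(0,1),f(1,1))
replace slot 1: 2·((-2)+(-7)) − (-2) = -16 → (-16,-2,-7)
replace slot 2: 2·((-16)+(-7)) − (-2) = -44 → (-16,-44,-7)
replace slot 1: 2·((-44)+(-7)) − (-16) = -86 → (-86,-44,-7)
replace slot 2: 2·((-86)+(-7)) − (-44) = -142 → (-86,-142,-7)

-86,-142,-7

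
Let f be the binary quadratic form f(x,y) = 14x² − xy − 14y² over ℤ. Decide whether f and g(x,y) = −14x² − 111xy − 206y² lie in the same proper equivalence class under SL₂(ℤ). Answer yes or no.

D₁ = 785, D₂ = 785
river cycle of f (length 6): (-14, 1, 14), (14, 27, -1), (-1, 27, 14), (14, 1, -14), (-14, 27, 1), (1, 27, -14)
river cycle of g (length 6): (-14, 1, 14), (14, 27, -1), (-1, 27, 14), (14, 1, -14), (-14, 27, 1), (1, 27, -14)
cycles coincide ⇒ equivalent

yes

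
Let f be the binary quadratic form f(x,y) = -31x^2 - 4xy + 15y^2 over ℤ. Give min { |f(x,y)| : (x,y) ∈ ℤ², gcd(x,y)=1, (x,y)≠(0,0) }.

descent: ρ → (15,34,-12)  [lands on river]
river: ρ → (-12,38,9)
river: ρ → (9,34,-20)
river: ρ → (-20,6,23)
river: ρ → (23,40,-3)
river: ρ → (-3,38,36)
river: ρ → (36,34,-5)
river: ρ → (-5,36,29)
river: ρ → (29,22,-12)
river: ρ → (-12,26,25)
river: ρ → (25,24,-13)
river: ρ → (-13,28,21)
river: ρ → (21,14,-20)
river: ρ → (-20,26,15)
closes: descent 1, river 14
min |a| on river = 3

3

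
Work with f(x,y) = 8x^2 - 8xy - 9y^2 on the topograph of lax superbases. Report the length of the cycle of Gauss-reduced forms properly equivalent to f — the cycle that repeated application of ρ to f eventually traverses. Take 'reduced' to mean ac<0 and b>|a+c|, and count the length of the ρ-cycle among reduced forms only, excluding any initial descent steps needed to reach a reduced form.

D = 352, ⌊√D⌋ = 18
descent: ρ → (-9,8,8)  [lands on river]
river: ρ → (8,8,-9)
river: ρ → (-9,10,7)
river: ρ → (7,18,-1)
river: ρ → (-1,18,7)
river: ρ → (7,10,-9)
ρ-cycle length = 6 (tail of 1 descent step not counted)

6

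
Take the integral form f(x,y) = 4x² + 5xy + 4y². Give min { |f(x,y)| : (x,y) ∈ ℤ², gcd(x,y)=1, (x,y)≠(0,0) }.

translate: b→-3 (≡5 mod 8), so (4,5,4)→(4,-3,3)
flip: (4,-3,3)→(3,3,4)
reduced (well bottom): (3,3,4) with a≤c, −a<b≤a
well minimum = a = 3

3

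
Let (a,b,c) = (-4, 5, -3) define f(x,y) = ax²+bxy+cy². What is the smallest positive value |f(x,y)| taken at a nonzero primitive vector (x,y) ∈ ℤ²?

translate: b→3 (≡-5 mod 8), so (4,-5,3)→(4,3,2)
flip: (4,3,2)→(2,-3,4)
translate: b→1 (≡-3 mod 4), so (2,-3,4)→(2,1,3)
reduced (well bottom): (2,1,3) with a≤c, −a<b≤a
well minimum |f| = |-2| = 2 (negative-definite)

2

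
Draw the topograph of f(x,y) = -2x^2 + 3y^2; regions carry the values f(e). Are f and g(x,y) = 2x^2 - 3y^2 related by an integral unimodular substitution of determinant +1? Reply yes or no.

D₁ = 24, D₂ = 24
river cycle of f (length 2): (-2, 4, 1), (1, 4, -2)
river cycle of g (length 2): (2, 4, -1), (-1, 4, 2)
cycles differ ⇒ inequivalent

no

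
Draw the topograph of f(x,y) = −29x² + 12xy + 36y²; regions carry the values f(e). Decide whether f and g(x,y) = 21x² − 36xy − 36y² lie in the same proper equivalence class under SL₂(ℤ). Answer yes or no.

D₁ = 4320, D₂ = 4320
river cycle of f (length 10): (36, 60, -5), (-5, 60, 36), (36, 12, -29), (-29, 46, 19), (19, 30, -45), (-45, 60, 4), (4, 60, -45), (-45, 30, 19), (19, 46, -29), (-29, 12, 36)
river cycle of g (length 4): (-36, 36, 21), (21, 48, -24), (-24, 48, 21), (21, 36, -36)
cycles differ ⇒ inequivalent

no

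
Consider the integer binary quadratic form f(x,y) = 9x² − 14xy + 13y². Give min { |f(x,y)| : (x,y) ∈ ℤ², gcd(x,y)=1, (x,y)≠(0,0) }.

translate: b→4 (≡-14 mod 18), so (9,-14,13)→(9,4,8)
flip: (9,4,8)→(8,-4,9)
reduced (well bottom): (8,-4,9) with a≤c, −a<b≤a
well minimum = a = 8

8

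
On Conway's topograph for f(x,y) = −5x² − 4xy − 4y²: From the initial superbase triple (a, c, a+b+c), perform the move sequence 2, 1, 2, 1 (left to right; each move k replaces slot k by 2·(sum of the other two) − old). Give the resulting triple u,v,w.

start (-5,-4,-13) = (f(1,0),f(0,1),f(1,1))
replace slot 2: 2·((-5)+(-13)) − (-4) = -32 → (-5,-32,-13)
replace slot 1: 2·((-32)+(-13)) − (-5) = -85 → (-85,-32,-13)
replace slot 2: 2·((-85)+(-13)) − (-32) = -164 → (-85,-164,-13)
replace slot 1: 2·((-164)+(-13)) − (-85) = -269 → (-269,-164,-13)

-269,-164,-13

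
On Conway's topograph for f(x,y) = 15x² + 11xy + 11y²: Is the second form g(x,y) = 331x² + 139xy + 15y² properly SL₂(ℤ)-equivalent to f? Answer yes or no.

D₁ = -539, D₂ = -539
f: flip: (15,11,11)→(11,-11,15)
f: translate: b→11 (≡-11 mod 22), so (11,-11,15)→(11,11,15)
f: reduced (well bottom): (11,11,15) with a≤c, −a<b≤a
g: flip: (331,139,15)→(15,-139,331)
g: translate: b→11 (≡-139 mod 30), so (15,-139,331)→(15,11,11)
g: flip: (15,11,11)→(11,-11,15)
g: translate: b→11 (≡-11 mod 22), so (11,-11,15)→(11,11,15)
g: reduced (well bottom): (11,11,15) with a≤c, −a<b≤a
reduced forms (11, 11, 15) vs (11, 11, 15) ⇒ equivalent

yes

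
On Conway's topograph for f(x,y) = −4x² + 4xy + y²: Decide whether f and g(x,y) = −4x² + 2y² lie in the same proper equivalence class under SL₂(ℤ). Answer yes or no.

D₁ = 32, D₂ = 32
river cycle of f (length 2): (1, 4, -4), (-4, 4, 1)
river cycle of g (length 2): (2, 4, -2), (-2, 4, 2)
cycles differ ⇒ inequivalent

no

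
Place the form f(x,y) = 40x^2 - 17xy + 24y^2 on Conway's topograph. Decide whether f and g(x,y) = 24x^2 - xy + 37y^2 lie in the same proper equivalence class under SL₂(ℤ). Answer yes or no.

D₁ = -3551, D₂ = -3551
f: flip: (40,-17,24)→(24,17,40)
f: reduced (well bottom): (24,17,40) with a≤c, −a<b≤a
g: reduced (well bottom): (24,-1,37) with a≤c, −a<b≤a
reduced forms (24, 17, 40) vs (24, -1, 37) ⇒ inequivalent

no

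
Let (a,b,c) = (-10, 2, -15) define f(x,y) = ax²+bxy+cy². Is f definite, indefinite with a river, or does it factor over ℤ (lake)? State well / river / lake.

D = b²−4ac = 2² − 4·(-10)·(-15) = -596
D < 0 ⇒ definite ⇒ every region one sign ⇒ single well

well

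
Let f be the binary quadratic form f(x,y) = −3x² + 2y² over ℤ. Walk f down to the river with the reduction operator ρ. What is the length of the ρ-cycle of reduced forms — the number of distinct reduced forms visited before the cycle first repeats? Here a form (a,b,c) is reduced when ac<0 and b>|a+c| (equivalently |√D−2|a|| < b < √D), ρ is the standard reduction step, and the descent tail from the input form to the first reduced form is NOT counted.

D = 24, ⌊√D⌋ = 4
descent: ρ → (2,4,-1)  [lands on river]
river: ρ → (-1,4,2)
ρ-cycle length = 2 (tail of 1 descent step not counted)

2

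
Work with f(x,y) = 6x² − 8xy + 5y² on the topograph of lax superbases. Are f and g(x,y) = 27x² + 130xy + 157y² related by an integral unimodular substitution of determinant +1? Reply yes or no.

D₁ = -56, D₂ = -56
f: translate: b→4 (≡-8 mod 12), so (6,-8,5)→(6,4,3)
f: flip: (6,4,3)→(3,-4,6)
f: translate: b→2 (≡-4 mod 6), so (3,-4,6)→(3,2,5)
f: reduced (well bottom): (3,2,5) with a≤c, −a<b≤a
g: translate: b→22 (≡130 mod 54), so (27,130,157)→(27,22,5)
g: flip: (27,22,5)→(5,-22,27)
g: translate: b→-2 (≡-22 mod 10), so (5,-22,27)→(5,-2,3)
g: flip: (5,-2,3)→(3,2,5)
g: reduced (well bottom): (3,2,5) with a≤c, −a<b≤a
reduced forms (3, 2, 5) vs (3, 2, 5) ⇒ equivalent

yes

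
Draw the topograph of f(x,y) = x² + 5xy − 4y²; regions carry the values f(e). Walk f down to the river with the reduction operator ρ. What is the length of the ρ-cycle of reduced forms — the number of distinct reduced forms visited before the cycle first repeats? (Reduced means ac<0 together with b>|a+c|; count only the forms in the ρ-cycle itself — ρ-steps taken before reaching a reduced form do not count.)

D = 41, ⌊√D⌋ = 6
river: ρ → (-4,3,2)
river: ρ → (2,5,-2)
river: ρ → (-2,3,4)
river: ρ → (4,5,-1)
river: ρ → (-1,5,4)
river: ρ → (4,3,-2)
river: ρ → (-2,5,2)
river: ρ → (2,3,-4)
river: ρ → (-4,5,1)
river: ρ → (1,5,-4)
ρ-cycle length = 10 (tail of 0 descent steps not counted)

10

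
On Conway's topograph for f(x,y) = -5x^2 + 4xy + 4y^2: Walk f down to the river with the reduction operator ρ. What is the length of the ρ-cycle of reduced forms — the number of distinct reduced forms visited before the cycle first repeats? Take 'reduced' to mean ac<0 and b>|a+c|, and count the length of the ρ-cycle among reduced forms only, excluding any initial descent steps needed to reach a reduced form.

D = 96, ⌊√D⌋ = 9
river: ρ → (4,4,-5)
river: ρ → (-5,6,3)
river: ρ → (3,6,-5)
river: ρ → (-5,4,4)
ρ-cycle length = 4 (tail of 0 descent steps not counted)

4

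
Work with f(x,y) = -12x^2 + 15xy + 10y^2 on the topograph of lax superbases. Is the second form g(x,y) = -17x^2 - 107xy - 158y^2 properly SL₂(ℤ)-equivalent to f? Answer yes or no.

D₁ = 705, D₂ = 705
river cycle of f (length 14): (10, 25, -2), (-2, 23, 22), (22, 21, -3), (-3, 21, 22), (22, 23, -2), (-2, 25, 10), (10, 15, -12), (-12, 9, 13), (13, 17, -8), (-8, 15, 15), … (4 more)
river cycle of g (length 14): (10, 25, -2), (-2, 23, 22), (22, 21, -3), (-3, 21, 22), (22, 23, -2), (-2, 25, 10), (10, 15, -12), (-12, 9, 13), (13, 17, -8), (-8, 15, 15), … (4 more)
cycles coincide ⇒ equivalent

yes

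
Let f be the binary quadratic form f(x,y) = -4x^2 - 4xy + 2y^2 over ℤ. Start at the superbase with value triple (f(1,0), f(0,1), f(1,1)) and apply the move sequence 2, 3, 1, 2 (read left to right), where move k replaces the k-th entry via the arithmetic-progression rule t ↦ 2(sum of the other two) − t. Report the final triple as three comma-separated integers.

start (-4,2,-6) = (f(1,0),f(0,1),f(1,1))
replace slot 2: 2·((-4)+(-6)) − 2 = -22 → (-4,-22,-6)
replace slot 3: 2·((-4)+(-22)) − (-6) = -46 → (-4,-22,-46)
replace slot 1: 2·((-22)+(-46)) − (-4) = -132 → (-132,-22,-46)
replace slot 2: 2·((-132)+(-46)) − (-22) = -334 → (-132,-334,-46)

-132,-334,-46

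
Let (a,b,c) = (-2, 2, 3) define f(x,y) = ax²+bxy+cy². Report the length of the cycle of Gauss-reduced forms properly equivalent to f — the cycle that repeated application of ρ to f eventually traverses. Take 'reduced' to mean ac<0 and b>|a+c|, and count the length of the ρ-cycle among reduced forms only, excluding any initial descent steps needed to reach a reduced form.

D = 28, ⌊√D⌋ = 5
river: ρ → (3,4,-1)
river: ρ → (-1,4,3)
river: ρ → (3,2,-2)
river: ρ → (-2,2,3)
ρ-cycle length = 4 (tail of 0 descent steps not counted)

4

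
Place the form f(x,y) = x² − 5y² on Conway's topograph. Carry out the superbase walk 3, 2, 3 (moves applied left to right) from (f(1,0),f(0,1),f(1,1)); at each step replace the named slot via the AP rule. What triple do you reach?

start (1,-5,-4) = (f(1,0),f(0,1),f(1,1))
replace slot 3: 2·(1+(-5)) − (-4) = -4 → (1,-5,-4)
replace slot 2: 2·(1+(-4)) − (-5) = -1 → (1,-1,-4)
replace slot 3: 2·(1+(-1)) − (-4) = 4 → (1,-1,4)

1,-1,4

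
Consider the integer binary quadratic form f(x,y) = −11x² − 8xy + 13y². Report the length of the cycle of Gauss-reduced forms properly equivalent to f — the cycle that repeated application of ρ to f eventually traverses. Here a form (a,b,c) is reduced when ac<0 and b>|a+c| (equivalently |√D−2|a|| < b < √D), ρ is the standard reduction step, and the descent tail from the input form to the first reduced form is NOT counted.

D = 636, ⌊√D⌋ = 25
descent: ρ → (13,8,-11)  [lands on river]
river: ρ → (-11,14,10)
river: ρ → (10,6,-15)
river: ρ → (-15,24,1)
river: ρ → (1,24,-15)
river: ρ → (-15,6,10)
river: ρ → (10,14,-11)
river: ρ → (-11,8,13)
river: ρ → (13,18,-6)
river: ρ → (-6,18,13)
ρ-cycle length = 10 (tail of 1 descent step not counted)

10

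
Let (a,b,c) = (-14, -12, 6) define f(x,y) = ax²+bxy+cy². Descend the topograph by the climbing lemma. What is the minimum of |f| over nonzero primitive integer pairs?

descent: ρ → (6,12,-14)  [lands on river]
river: ρ → (-14,16,4)
river: ρ → (4,16,-14)
river: ρ → (-14,12,6)
closes: descent 1, river 4
min |a| on river = 4

4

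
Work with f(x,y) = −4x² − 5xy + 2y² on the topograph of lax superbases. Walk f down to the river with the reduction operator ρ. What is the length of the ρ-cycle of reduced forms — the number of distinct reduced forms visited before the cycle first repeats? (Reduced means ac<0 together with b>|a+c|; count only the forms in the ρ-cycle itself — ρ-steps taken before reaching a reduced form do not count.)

D = 57, ⌊√D⌋ = 7
descent: ρ → (2,5,-4)  [lands on river]
river: ρ → (-4,3,3)
river: ρ → (3,3,-4)
river: ρ → (-4,5,2)
river: ρ → (2,7,-1)
river: ρ → (-1,7,2)
ρ-cycle length = 6 (tail of 1 descent step not counted)

6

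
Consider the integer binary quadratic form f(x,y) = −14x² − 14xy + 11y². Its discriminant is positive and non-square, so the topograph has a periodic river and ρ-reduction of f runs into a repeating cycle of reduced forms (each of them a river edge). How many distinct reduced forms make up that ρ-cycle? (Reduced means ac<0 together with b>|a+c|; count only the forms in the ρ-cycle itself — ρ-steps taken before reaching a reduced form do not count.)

D = 812, ⌊√D⌋ = 28
descent: ρ → (11,14,-14)  [lands on river]
river: ρ → (-14,14,11)
river: ρ → (11,8,-17)
river: ρ → (-17,26,2)
river: ρ → (2,26,-17)
river: ρ → (-17,8,11)
ρ-cycle length = 6 (tail of 1 descent step not counted)

6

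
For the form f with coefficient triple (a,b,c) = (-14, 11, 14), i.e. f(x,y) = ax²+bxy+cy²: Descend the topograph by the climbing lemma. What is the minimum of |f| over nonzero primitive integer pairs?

river: ρ → (14,17,-11)
river: ρ → (-11,27,4)
river: ρ → (4,29,-4)
river: ρ → (-4,27,11)
river: ρ → (11,17,-14)
river: ρ → (-14,11,14)
closes: descent 0, river 6
min |a| on river = 4

4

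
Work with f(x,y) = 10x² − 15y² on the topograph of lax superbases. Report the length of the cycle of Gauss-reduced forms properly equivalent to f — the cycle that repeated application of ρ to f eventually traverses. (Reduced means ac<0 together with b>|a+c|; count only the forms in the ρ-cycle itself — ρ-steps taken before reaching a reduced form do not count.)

D = 600, ⌊√D⌋ = 24
descent: ρ → (-15,0,10)
descent: ρ → (10,20,-5)  [lands on river]
river: ρ → (-5,20,10)
ρ-cycle length = 2 (tail of 2 descent steps not counted)

2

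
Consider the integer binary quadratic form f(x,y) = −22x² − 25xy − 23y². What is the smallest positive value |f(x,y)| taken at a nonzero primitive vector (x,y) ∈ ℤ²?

translate: b→-19 (≡25 mod 44), so (22,25,23)→(22,-19,20)
flip: (22,-19,20)→(20,19,22)
reduced (well bottom): (20,19,22) with a≤c, −a<b≤a
well minimum |f| = |-20| = 20 (negative-definite)

20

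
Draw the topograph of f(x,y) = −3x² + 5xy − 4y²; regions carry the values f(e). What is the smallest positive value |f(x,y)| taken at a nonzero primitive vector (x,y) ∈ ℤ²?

translate: b→1 (≡-5 mod 6), so (3,-5,4)→(3,1,2)
flip: (3,1,2)→(2,-1,3)
reduced (well bottom): (2,-1,3) with a≤c, −a<b≤a
well minimum |f| = |-2| = 2 (negative-definite)

2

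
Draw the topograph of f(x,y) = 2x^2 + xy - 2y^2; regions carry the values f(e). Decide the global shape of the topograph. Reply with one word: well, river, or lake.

D = b²−4ac = 1² − 4·2·(-2) = 17
D > 0 non-square ⇒ indefinite ⇒ periodic river

river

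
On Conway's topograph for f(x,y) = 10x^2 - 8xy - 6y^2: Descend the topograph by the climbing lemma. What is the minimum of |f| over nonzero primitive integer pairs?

descent: ρ → (-6,8,10)  [lands on river]
river: ρ → (10,12,-4)
river: ρ → (-4,12,10)
river: ρ → (10,8,-6)
river: ρ → (-6,16,2)
river: ρ → (2,16,-6)
closes: descent 1, river 6
min |a| on river = 2

2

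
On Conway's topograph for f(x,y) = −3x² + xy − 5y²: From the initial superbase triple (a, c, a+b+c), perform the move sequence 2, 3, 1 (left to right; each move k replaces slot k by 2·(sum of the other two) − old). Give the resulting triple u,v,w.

start (-3,-5,-7) = (f(1,0),f(0,1),f(1,1))
replace slot 2: 2·((-3)+(-7)) − (-5) = -15 → (-3,-15,-7)
replace slot 3: 2·((-3)+(-15)) − (-7) = -29 → (-3,-15,-29)
replace slot 1: 2·((-15)+(-29)) − (-3) = -85 → (-85,-15,-29)

-85,-15,-29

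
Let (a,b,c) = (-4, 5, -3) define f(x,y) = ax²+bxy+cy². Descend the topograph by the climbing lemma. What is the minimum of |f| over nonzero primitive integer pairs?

translate: b→3 (≡-5 mod 8), so (4,-5,3)→(4,3,2)
flip: (4,3,2)→(2,-3,4)
translate: b→1 (≡-3 mod 4), so (2,-3,4)→(2,1,3)
reduced (well bottom): (2,1,3) with a≤c, −a<b≤a
well minimum |f| = |-2| = 2 (negative-definite)

2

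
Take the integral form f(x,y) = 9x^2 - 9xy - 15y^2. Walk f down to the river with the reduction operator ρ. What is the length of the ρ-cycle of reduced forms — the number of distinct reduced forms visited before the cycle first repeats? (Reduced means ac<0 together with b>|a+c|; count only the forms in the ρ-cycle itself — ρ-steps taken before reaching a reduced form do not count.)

D = 621, ⌊√D⌋ = 24
descent: ρ → (-15,9,9)  [lands on river]
river: ρ → (9,9,-15)
river: ρ → (-15,21,3)
river: ρ → (3,21,-15)
ρ-cycle length = 4 (tail of 1 descent step not counted)

4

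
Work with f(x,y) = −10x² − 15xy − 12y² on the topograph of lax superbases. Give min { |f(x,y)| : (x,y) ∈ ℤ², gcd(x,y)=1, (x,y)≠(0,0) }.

translate: b→-5 (≡15 mod 20), so (10,15,12)→(10,-5,7)
flip: (10,-5,7)→(7,5,10)
reduced (well bottom): (7,5,10) with a≤c, −a<b≤a
well minimum |f| = |-7| = 7 (negative-definite)

7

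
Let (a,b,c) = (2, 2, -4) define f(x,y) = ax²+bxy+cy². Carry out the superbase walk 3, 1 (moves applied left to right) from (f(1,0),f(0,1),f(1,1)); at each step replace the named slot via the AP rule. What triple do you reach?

start (2,-4,0) = (f(1,0),f(0,1),f(1,1))
replace slot 3: 2·(2+(-4)) − 0 = -4 → (2,-4,-4)
replace slot 1: 2·((-4)+(-4)) − 2 = -18 → (-18,-4,-4)

-18,-4,-4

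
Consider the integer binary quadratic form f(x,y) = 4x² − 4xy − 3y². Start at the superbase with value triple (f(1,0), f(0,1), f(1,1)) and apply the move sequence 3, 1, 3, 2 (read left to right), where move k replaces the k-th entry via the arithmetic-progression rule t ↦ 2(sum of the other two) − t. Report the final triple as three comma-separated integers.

start (4,-3,-3) = (f(1,0),f(0,1),f(1,1))
replace slot 3: 2·(4+(-3)) − (-3) = 5 → (4,-3,5)
replace slot 1: 2·((-3)+5) − 4 = 0 → (0,-3,5)
replace slot 3: 2·(0+(-3)) − 5 = -11 → (0,-3,-11)
replace slot 2: 2·(0+(-11)) − (-3) = -19 → (0,-19,-11)

0,-19,-11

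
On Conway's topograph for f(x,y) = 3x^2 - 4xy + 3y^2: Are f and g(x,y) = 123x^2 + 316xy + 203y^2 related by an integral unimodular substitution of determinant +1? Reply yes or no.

D₁ = -20, D₂ = -20
f: translate: b→2 (≡-4 mod 6), so (3,-4,3)→(3,2,2)
f: flip: (3,2,2)→(2,-2,3)
f: translate: b→2 (≡-2 mod 4), so (2,-2,3)→(2,2,3)
f: reduced (well bottom): (2,2,3) with a≤c, −a<b≤a
g: translate: b→70 (≡316 mod 246), so (123,316,203)→(123,70,10)
g: flip: (123,70,10)→(10,-70,123)
g: translate: b→10 (≡-70 mod 20), so (10,-70,123)→(10,10,3)
g: flip: (10,10,3)→(3,-10,10)
g: translate: b→2 (≡-10 mod 6), so (3,-10,10)→(3,2,2)
g: flip: (3,2,2)→(2,-2,3)
g: translate: b→2 (≡-2 mod 4), so (2,-2,3)→(2,2,3)
g: reduced (well bottom): (2,2,3) with a≤c, −a<b≤a
reduced forms (2, 2, 3) vs (2, 2, 3) ⇒ equivalent

yes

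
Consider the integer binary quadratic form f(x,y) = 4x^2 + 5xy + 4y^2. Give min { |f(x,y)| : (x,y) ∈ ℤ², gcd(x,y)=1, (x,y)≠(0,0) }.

translate: b→-3 (≡5 mod 8), so (4,5,4)→(4,-3,3)
flip: (4,-3,3)→(3,3,4)
reduced (well bottom): (3,3,4) with a≤c, −a<b≤a
well minimum = a = 3

3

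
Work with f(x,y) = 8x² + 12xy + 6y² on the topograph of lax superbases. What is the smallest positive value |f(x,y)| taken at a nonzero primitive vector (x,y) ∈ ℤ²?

translate: b→-4 (≡12 mod 16), so (8,12,6)→(8,-4,2)
flip: (8,-4,2)→(2,4,8)
translate: b→0 (≡4 mod 4), so (2,4,8)→(2,0,6)
reduced (well bottom): (2,0,6) with a≤c, −a<b≤a
well minimum = a = 2

2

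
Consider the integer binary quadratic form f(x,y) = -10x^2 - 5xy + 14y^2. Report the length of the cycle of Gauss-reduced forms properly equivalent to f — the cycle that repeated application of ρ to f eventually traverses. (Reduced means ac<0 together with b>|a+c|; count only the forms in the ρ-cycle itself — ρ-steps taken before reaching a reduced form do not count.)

D = 585, ⌊√D⌋ = 24
descent: ρ → (14,5,-10)  [lands on river]
river: ρ → (-10,15,9)
river: ρ → (9,21,-4)
river: ρ → (-4,19,14)
river: ρ → (14,9,-9)
river: ρ → (-9,9,14)
river: ρ → (14,19,-4)
river: ρ → (-4,21,9)
river: ρ → (9,15,-10)
river: ρ → (-10,5,14)
river: ρ → (14,23,-1)
river: ρ → (-1,23,14)
ρ-cycle length = 12 (tail of 1 descent step not counted)

12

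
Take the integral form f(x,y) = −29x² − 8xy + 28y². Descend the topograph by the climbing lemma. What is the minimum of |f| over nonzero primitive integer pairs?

descent: ρ → (28,8,-29)  [lands on river]
river: ρ → (-29,50,7)
river: ρ → (7,48,-36)
river: ρ → (-36,24,19)
river: ρ → (19,52,-8)
river: ρ → (-8,44,43)
river: ρ → (43,42,-9)
river: ρ → (-9,48,28)
closes: descent 1, river 8
min |a| on river = 7

7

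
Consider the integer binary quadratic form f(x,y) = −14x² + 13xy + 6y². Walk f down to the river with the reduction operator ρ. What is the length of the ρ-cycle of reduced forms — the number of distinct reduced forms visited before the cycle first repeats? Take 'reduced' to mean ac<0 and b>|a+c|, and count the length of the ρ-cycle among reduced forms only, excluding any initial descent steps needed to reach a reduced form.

D = 505, ⌊√D⌋ = 22
river: ρ → (6,11,-16)
river: ρ → (-16,21,1)
river: ρ → (1,21,-16)
river: ρ → (-16,11,6)
river: ρ → (6,13,-14)
river: ρ → (-14,15,5)
river: ρ → (5,15,-14)
river: ρ → (-14,13,6)
ρ-cycle length = 8 (tail of 0 descent steps not counted)

8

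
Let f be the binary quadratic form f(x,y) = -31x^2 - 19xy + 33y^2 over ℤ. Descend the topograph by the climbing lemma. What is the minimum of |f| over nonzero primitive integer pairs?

descent: ρ → (33,19,-31)  [lands on river]
river: ρ → (-31,43,21)
river: ρ → (21,41,-33)
river: ρ → (-33,25,29)
river: ρ → (29,33,-29)
river: ρ → (-29,25,33)
river: ρ → (33,41,-21)
river: ρ → (-21,43,31)
river: ρ → (31,19,-33)
river: ρ → (-33,47,17)
river: ρ → (17,55,-21)
river: ρ → (-21,29,43)
river: ρ → (43,57,-7)
river: ρ → (-7,55,51)
river: ρ → (51,47,-11)
river: ρ → (-11,63,11)
river: ρ → (11,47,-51)
river: ρ → (-51,55,7)
river: ρ → (7,57,-43)
river: ρ → (-43,29,21)
river: ρ → (21,55,-17)
river: ρ → (-17,47,33)
closes: descent 1, river 22
min |a| on river = 7

7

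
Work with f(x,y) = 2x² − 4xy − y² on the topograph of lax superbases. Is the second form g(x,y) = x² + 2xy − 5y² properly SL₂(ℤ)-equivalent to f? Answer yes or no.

D₁ = 24, D₂ = 24
river cycle of f (length 2): (-1, 4, 2), (2, 4, -1)
river cycle of g (length 2): (1, 4, -2), (-2, 4, 1)
cycles differ ⇒ inequivalent

no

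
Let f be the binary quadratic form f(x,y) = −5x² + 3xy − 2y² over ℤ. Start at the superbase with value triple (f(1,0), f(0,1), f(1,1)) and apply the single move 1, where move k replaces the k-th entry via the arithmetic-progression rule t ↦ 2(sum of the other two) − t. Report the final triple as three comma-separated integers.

start (-5,-2,-4) = (f(1,0),f(0,1),f(1,1))
replace slot 1: 2·((-2)+(-4)) − (-5) = -7 → (-7,-2,-4)

-7,-2,-4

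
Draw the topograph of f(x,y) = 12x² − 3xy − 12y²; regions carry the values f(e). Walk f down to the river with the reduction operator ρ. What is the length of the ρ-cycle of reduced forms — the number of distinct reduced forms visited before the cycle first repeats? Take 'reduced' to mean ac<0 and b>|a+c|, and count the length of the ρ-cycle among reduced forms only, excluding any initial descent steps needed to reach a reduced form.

D = 585, ⌊√D⌋ = 24
descent: ρ → (-12,3,12)  [lands on river]
river: ρ → (12,21,-3)
river: ρ → (-3,21,12)
river: ρ → (12,3,-12)
river: ρ → (-12,21,3)
river: ρ → (3,21,-12)
ρ-cycle length = 6 (tail of 1 descent step not counted)

6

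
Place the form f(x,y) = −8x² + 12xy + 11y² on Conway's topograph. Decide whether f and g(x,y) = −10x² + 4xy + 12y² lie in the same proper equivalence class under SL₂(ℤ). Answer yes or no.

D₁ = 496, D₂ = 496
river cycle of f (length 16): (11, 10, -9), (-9, 8, 12), (12, 16, -5), (-5, 14, 15), (15, 16, -4), (-4, 16, 15), (15, 14, -5), (-5, 16, 12), (12, 8, -9), (-9, 10, 11), … (6 more)
river cycle of g (length 8): (12, 20, -2), (-2, 20, 12), (12, 4, -10), (-10, 16, 6), (6, 20, -4), (-4, 20, 6), (6, 16, -10), (-10, 4, 12)
cycles differ ⇒ inequivalent

no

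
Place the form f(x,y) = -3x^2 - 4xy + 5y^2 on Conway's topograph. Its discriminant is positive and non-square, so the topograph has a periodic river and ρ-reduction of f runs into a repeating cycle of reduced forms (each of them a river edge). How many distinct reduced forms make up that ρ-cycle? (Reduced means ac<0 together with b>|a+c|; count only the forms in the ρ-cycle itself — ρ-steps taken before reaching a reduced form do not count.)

D = 76, ⌊√D⌋ = 8
descent: ρ → (5,4,-3)  [lands on river]
river: ρ → (-3,8,1)
river: ρ → (1,8,-3)
river: ρ → (-3,4,5)
river: ρ → (5,6,-2)
river: ρ → (-2,6,5)
ρ-cycle length = 6 (tail of 1 descent step not counted)

6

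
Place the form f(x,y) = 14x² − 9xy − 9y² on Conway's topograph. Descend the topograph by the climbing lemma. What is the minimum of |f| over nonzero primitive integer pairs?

descent: ρ → (-9,9,14)  [lands on river]
river: ρ → (14,19,-4)
river: ρ → (-4,21,9)
river: ρ → (9,15,-10)
river: ρ → (-10,5,14)
river: ρ → (14,23,-1)
river: ρ → (-1,23,14)
river: ρ → (14,5,-10)
river: ρ → (-10,15,9)
river: ρ → (9,21,-4)
river: ρ → (-4,19,14)
river: ρ → (14,9,-9)
closes: descent 1, river 12
min |a| on river = 1

1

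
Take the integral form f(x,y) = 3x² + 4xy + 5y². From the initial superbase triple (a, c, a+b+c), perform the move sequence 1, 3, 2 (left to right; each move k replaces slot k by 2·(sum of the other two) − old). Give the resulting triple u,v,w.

start (3,5,12) = (f(1,0),f(0,1),f(1,1))
replace slot 1: 2·(5+12) − 3 = 31 → (31,5,12)
replace slot 3: 2·(31+5) − 12 = 60 → (31,5,60)
replace slot 2: 2·(31+60) − 5 = 177 → (31,177,60)

31,177,60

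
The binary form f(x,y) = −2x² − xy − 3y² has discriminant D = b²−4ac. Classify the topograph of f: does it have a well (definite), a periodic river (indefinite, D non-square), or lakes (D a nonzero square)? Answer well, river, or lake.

D = b²−4ac = (-1)² − 4·(-2)·(-3) = -23
D < 0 ⇒ definite ⇒ every region one sign ⇒ single well

well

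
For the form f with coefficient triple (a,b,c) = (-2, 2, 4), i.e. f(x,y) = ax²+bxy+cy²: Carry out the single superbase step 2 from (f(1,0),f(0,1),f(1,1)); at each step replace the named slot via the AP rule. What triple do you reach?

start (-2,4,4) = (f(1,0),f(0,1),f(1,1))
replace slot 2: 2·((-2)+4) − 4 = 0 → (-2,0,4)

-2,0,4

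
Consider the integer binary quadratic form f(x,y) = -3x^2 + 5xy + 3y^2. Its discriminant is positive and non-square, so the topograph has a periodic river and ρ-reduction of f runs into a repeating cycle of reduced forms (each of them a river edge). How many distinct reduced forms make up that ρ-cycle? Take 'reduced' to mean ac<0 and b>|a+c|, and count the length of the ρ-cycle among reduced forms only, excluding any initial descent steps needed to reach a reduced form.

D = 61, ⌊√D⌋ = 7
river: ρ → (3,7,-1)
river: ρ → (-1,7,3)
river: ρ → (3,5,-3)
river: ρ → (-3,7,1)
river: ρ → (1,7,-3)
river: ρ → (-3,5,3)
ρ-cycle length = 6 (tail of 0 descent steps not counted)

6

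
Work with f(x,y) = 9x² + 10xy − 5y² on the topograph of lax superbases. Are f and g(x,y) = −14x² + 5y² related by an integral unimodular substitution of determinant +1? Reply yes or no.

D₁ = 280, D₂ = 280
river cycle of f (length 6): (-5, 10, 9), (9, 8, -6), (-6, 16, 1), (1, 16, -6), (-6, 8, 9), (9, 10, -5)
river cycle of g (length 6): (5, 10, -9), (-9, 8, 6), (6, 16, -1), (-1, 16, 6), (6, 8, -9), (-9, 10, 5)
cycles differ ⇒ inequivalent

no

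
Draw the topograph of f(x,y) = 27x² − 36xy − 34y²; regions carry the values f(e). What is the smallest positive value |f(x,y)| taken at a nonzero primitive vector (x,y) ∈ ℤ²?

descent: ρ → (-34,36,27)  [lands on river]
river: ρ → (27,18,-43)
river: ρ → (-43,68,2)
river: ρ → (2,68,-43)
river: ρ → (-43,18,27)
river: ρ → (27,36,-34)
river: ρ → (-34,32,29)
river: ρ → (29,26,-37)
river: ρ → (-37,48,18)
river: ρ → (18,60,-19)
river: ρ → (-19,54,27)
river: ρ → (27,54,-19)
river: ρ → (-19,60,18)
river: ρ → (18,48,-37)
river: ρ → (-37,26,29)
river: ρ → (29,32,-34)
closes: descent 1, river 16
min |a| on river = 2

2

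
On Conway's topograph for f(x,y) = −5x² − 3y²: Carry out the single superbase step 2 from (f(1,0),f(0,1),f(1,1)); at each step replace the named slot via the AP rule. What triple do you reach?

start (-5,-3,-8) = (f(1,0),f(0,1),f(1,1))
replace slot 2: 2·((-5)+(-8)) − (-3) = -23 → (-5,-23,-8)

-5,-23,-8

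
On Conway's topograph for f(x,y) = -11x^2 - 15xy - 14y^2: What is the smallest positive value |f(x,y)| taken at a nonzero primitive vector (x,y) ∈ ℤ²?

translate: b→-7 (≡15 mod 22), so (11,15,14)→(11,-7,10)
flip: (11,-7,10)→(10,7,11)
reduced (well bottom): (10,7,11) with a≤c, −a<b≤a
well minimum |f| = |-10| = 10 (negative-definite)

10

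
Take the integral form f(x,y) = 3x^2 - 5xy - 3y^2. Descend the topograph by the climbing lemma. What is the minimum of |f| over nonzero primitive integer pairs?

descent: ρ → (-3,5,3)  [lands on river]
river: ρ → (3,7,-1)
river: ρ → (-1,7,3)
river: ρ → (3,5,-3)
river: ρ → (-3,7,1)
river: ρ → (1,7,-3)
closes: descent 1, river 6
min |a| on river = 1

1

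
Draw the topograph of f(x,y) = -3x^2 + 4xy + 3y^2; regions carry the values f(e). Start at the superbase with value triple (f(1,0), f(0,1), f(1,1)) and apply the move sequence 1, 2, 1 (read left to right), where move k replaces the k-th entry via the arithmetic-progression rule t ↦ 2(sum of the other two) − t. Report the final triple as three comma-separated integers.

start (-3,3,4) = (f(1,0),f(0,1),f(1,1))
replace slot 1: 2·(3+4) − (-3) = 17 → (17,3,4)
replace slot 2: 2·(17+4) − 3 = 39 → (17,39,4)
replace slot 1: 2·(39+4) − 17 = 69 → (69,39,4)

69,39,4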